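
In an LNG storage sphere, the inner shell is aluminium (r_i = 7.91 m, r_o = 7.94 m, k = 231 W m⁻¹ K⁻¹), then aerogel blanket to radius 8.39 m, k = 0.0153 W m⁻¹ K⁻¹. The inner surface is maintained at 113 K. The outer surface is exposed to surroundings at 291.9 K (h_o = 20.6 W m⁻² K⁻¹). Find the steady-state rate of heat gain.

Treat each layer as a resistance in series:
  R_aluminium = (1/7.91 − 1/7.94)/(4πk) = 4.777×10^-4/(4π·231) = 1.646×10^-7 K/W
  R_aerogel blanket = (1/7.94 − 1/8.39)/(4πk) = 0.006755/(4π·0.0153) = 0.03513 K/W
  R_conv,out = 1/(4πr²h) = 1/(4π·8.39²·20.6) = 5.488×10^-5 K/W
ΣR = 1.646×10^-7 + 0.03513 + 5.488×10^-5 = 0.03519 K/W
Q = ΔT/ΣR = (113 K − 291.9 K)/0.03519 = -5080 W
(Negative Q ⇒ heat flows inward; heat gain = 5080 W.)

Q = 5080 W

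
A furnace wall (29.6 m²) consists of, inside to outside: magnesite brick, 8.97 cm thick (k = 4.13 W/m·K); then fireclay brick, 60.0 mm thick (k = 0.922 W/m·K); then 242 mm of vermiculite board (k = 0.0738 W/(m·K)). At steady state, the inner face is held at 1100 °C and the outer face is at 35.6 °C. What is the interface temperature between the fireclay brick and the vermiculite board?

Treat each layer as a resistance in series:
  R_magnesite brick = L/(kA) = 0.0897/(4.13·29.6) = 7.338×10^-4 K/W
  R_fireclay brick = L/(kA) = 0.0600/(0.922·29.6) = 0.002199 K/W
  R_vermiculite board = L/(kA) = 0.242/(0.0738·29.6) = 0.1108 K/W
ΣR = 7.338×10^-4 + 0.002199 + 0.1108 = 0.1137 K/W
Q = ΔT/ΣR = (1100 °C − 35.6 °C)/0.1137 = 9361 W
From the inner boundary to the fireclay brick/vermiculite board interface, ΣR_partial = 0.002933 K/W.
T_interface = T_in − Q·ΣR_partial = 1100 °C − (9361)(0.002933) = 1073 °C

T = 1073 °C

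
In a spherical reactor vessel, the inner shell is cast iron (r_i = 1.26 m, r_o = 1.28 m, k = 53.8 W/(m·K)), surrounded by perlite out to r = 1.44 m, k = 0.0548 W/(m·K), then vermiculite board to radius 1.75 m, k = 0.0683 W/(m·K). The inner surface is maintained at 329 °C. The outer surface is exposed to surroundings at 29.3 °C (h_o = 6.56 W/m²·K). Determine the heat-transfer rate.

Q = 1100 W

Series thermal resistances, inner to outer:
  R_cast iron = (1/1.26 − 1/1.28)/(4πk) = 0.01240/(4π·53.8) = 1.834×10^-5 K/W
  R_perlite = (1/1.28 − 1/1.44)/(4πk) = 0.08681/(4π·0.0548) = 0.1261 K/W
  R_vermiculite board = (1/1.44 − 1/1.75)/(4πk) = 0.1230/(4π·0.0683) = 0.1433 K/W
  R_conv,out = 1/(4πr²h) = 1/(4π·1.75²·6.56) = 0.003961 K/W
ΣR = 1.834×10^-5 + 0.1261 + 0.1433 + 0.003961 = 0.2734 K/W
Q = ΔT/ΣR = (329 °C − 29.3 °C)/0.2734 = 1100 W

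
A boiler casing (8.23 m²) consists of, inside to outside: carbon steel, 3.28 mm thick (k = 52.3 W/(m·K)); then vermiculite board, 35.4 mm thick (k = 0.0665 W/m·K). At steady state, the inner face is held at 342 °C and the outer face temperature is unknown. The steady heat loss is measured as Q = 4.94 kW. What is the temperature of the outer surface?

T_out = 22.4 °C

Sum the resistances:
  R_carbon steel = L/(kA) = 0.00328/(52.3·8.23) = 7.620×10^-6 K/W
  R_vermiculite board = L/(kA) = 0.0354/(0.0665·8.23) = 0.06468 K/W
ΣR = 0.06469 K/W
ΔT = Q·ΣR = 4940 × 0.06469 = 319.6 K
Heat flows outward, so T_out = T_in − ΔT = 342 − 319.6 = 22.4 °C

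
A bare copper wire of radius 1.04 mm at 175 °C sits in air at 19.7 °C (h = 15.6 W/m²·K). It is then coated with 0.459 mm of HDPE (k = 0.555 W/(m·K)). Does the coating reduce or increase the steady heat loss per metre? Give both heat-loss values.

Critical radius for a cylinder: r_cr = k/h = 0.0356 m = 3.56 cm.
Outer radius after coating: r₂ = 0.00104 + 4.59×10^-4 = 0.001499 m.
Since r₁ < r_cr and r₂ ≤ r_cr, the coating moves toward the maximum at r_cr — heat loss rises.
Bare: R = 1/(2πr₁h) = 9.810 m·K/W; Q = 155.3/9.810 = 15.8 W/m.
Coated: R = R_cond + R_conv = 6.911 m·K/W; Q = 155.3/6.911 = 22.5 W/m.

increases: 15.8 → 22.5 W/m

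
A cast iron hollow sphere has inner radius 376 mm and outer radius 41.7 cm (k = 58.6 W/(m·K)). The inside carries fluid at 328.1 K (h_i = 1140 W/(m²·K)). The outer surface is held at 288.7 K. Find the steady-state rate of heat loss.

Q = 46.4 kW

Treat each layer as a resistance in series:
  R_conv,in = 1/(4πr²h) = 1/(4π·0.376²·1140) = 4.938×10^-4 K/W
  R_cast iron = (1/0.376 − 1/0.417)/(4πk) = 0.2615/(4π·58.6) = 3.551×10^-4 K/W
ΣR = 4.938×10^-4 + 3.551×10^-4 = 8.489×10^-4 K/W
Q = ΔT/ΣR = (328.1 K − 288.7 K)/8.489×10^-4 = 46400 W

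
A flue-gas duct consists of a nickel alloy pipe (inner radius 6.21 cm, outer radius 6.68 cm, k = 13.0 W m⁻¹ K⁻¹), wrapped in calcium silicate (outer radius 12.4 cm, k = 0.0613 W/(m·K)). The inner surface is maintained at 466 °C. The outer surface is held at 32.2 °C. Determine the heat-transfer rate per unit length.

Q' = 270 W/m

Series thermal resistances, inner to outer:
  R'_nickel alloy = ln(0.0668/0.0621)/(2πk) = 0.07296/(2π·13.0) = 8.932×10^-4 m·K/W
  R'_calcium silicate = ln(0.124/0.0668)/(2πk) = 0.6186/(2π·0.0613) = 1.606 m·K/W
ΣR = 8.932×10^-4 + 1.606 = 1.607 m·K/W
Q' = ΔT/ΣR = (466 °C − 32.2 °C)/1.607 = 270 W/m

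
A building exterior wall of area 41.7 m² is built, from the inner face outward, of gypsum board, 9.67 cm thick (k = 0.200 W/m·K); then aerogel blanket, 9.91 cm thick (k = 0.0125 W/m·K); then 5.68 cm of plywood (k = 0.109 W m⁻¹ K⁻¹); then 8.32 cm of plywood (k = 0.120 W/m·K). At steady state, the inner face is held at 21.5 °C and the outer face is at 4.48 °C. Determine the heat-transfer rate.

Resistance network (inner→outer):
  R_gypsum board = L/(kA) = 0.0967/(0.200·41.7) = 0.01159 K/W
  R_aerogel blanket = L/(kA) = 0.0991/(0.0125·41.7) = 0.1901 K/W
  R_plywood = L/(kA) = 0.0568/(0.109·41.7) = 0.01250 K/W
  R_plywood = L/(kA) = 0.0832/(0.120·41.7) = 0.01663 K/W
ΣR = 0.01159 + 0.1901 + 0.01250 + 0.01663 = 0.2308 K/W
Q = ΔT/ΣR = (21.5 °C − 4.48 °C)/0.2308 = 73.7 W

Q = 73.7 W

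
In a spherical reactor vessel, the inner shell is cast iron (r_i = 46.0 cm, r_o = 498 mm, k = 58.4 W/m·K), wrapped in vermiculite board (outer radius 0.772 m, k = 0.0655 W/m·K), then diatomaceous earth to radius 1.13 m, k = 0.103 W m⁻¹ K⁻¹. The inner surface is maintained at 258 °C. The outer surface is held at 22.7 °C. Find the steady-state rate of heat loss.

Q = 199 W

Treat each layer as a resistance in series:
  R_cast iron = (1/0.460 − 1/0.498)/(4πk) = 0.1659/(4π·58.4) = 2.260×10^-4 K/W
  R_vermiculite board = (1/0.498 − 1/0.772)/(4πk) = 0.7127/(4π·0.0655) = 0.8659 K/W
  R_diatomaceous earth = (1/0.772 − 1/1.13)/(4πk) = 0.4104/(4π·0.103) = 0.3171 K/W
ΣR = 2.260×10^-4 + 0.8659 + 0.3171 = 1.183 K/W
Q = ΔT/ΣR = (258 °C − 22.7 °C)/1.183 = 199 W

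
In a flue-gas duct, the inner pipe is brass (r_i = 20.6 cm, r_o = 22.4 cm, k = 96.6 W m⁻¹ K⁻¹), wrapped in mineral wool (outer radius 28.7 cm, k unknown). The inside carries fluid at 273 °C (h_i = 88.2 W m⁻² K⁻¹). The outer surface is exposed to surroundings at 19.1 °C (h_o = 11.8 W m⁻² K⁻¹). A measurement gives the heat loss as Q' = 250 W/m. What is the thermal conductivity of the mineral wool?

ΣR = ΔT/Q' = |273 − 19.1|/250 = 1.016 m·K/W
Known resistances:
  R'_conv,in = 1/(2πr h) = 1/(2π·0.206·88.2) = 0.008760 m·K/W
  R'_brass = ln(0.224/0.206)/(2πk) = 0.08377/(2π·96.6) = 1.380×10^-4 m·K/W
  R'_conv,out = 1/(2πr h) = 1/(2π·0.287·11.8) = 0.04700 m·K/W
R_mineral wool = ΣR − ΣR_known = 1.016 − 0.05590 = 0.9601 m·K/W
ln(r₂/r₁)/(2πk) = 0.9601 ⇒ k = 0.2478/(2π·0.9601) = 0.0411 W/m·K

k = 0.0411 W/m·K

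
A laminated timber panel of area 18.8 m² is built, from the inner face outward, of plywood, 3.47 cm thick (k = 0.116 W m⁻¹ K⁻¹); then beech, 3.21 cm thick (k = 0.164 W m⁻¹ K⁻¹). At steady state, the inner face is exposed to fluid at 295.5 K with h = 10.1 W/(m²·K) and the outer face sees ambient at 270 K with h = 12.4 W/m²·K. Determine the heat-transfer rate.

Q = 711 W

Treat each layer as a resistance in series:
  R_conv,in = 1/(hA) = 1/(10.1·18.8) = 0.005266 K/W
  R_plywood = L/(kA) = 0.0347/(0.116·18.8) = 0.01591 K/W
  R_beech = L/(kA) = 0.0321/(0.164·18.8) = 0.01041 K/W
  R_conv,out = 1/(hA) = 1/(12.4·18.8) = 0.004290 K/W
ΣR = 0.005266 + 0.01591 + 0.01041 + 0.004290 = 0.03588 K/W
Q = ΔT/ΣR = (295.5 K − 270 K)/0.03588 = 711 W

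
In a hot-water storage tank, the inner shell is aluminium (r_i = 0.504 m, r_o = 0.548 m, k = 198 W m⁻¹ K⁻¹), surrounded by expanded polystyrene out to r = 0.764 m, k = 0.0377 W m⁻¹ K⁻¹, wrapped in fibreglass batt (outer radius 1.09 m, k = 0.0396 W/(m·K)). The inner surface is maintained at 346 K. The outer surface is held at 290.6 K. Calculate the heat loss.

Resistance network (inner→outer):
  R_aluminium = (1/0.504 − 1/0.548)/(4πk) = 0.1593/(4π·198) = 6.403×10^-5 K/W
  R_expanded polystyrene = (1/0.548 − 1/0.764)/(4πk) = 0.5159/(4π·0.0377) = 1.089 K/W
  R_fibreglass batt = (1/0.764 − 1/1.09)/(4πk) = 0.3915/(4π·0.0396) = 0.7867 K/W
ΣR = 6.403×10^-5 + 1.089 + 0.7867 = 1.876 K/W
Q = ΔT/ΣR = (346 K − 290.6 K)/1.876 = 29.5 W

Q = 29.5 W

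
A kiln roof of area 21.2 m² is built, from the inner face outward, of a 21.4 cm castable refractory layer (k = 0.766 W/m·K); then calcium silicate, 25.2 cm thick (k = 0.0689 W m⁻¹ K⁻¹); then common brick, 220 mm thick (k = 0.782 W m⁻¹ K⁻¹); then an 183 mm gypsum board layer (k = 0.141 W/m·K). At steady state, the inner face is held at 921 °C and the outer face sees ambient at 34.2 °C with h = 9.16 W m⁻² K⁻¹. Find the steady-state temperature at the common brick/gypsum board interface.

T = 256 °C

Series thermal resistances, inner to outer:
  R_castable refractory = L/(kA) = 0.214/(0.766·21.2) = 0.01318 K/W
  R_calcium silicate = L/(kA) = 0.252/(0.0689·21.2) = 0.1725 K/W
  R_common brick = L/(kA) = 0.220/(0.782·21.2) = 0.01327 K/W
  R_gypsum board = L/(kA) = 0.183/(0.141·21.2) = 0.06122 K/W
  R_conv,out = 1/(hA) = 1/(9.16·21.2) = 0.005150 K/W
ΣR = 0.01318 + 0.1725 + 0.01327 + 0.06122 + 0.005150 = 0.2653 K/W
Q = ΔT/ΣR = (921 °C − 34.2 °C)/0.2653 = 3343 W
From the inner boundary to the common brick/gypsum board interface, ΣR_partial = 0.1989 K/W.
T_interface = T_in − Q·ΣR_partial = 921 °C − (3343)(0.1989) = 256 °C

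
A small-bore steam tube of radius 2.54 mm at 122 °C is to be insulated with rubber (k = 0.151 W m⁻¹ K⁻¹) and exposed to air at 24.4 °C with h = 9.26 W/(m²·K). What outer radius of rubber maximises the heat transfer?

For a cylinder, r_cr = k_ins/h = 0.151/9.26 = 0.0163 m = 1.63 cm

r_cr = 1.63 cm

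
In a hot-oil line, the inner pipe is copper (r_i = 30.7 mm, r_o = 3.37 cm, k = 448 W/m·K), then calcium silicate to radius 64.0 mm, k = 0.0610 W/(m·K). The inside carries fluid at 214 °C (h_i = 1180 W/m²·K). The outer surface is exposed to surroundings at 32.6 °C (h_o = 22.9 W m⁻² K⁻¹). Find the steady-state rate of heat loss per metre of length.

Treat each layer as a resistance in series:
  R'_conv,in = 1/(2πr h) = 1/(2π·0.0307·1180) = 0.004393 m·K/W
  R'_copper = ln(0.0337/0.0307)/(2πk) = 0.09324/(2π·448) = 3.312×10^-5 m·K/W
  R'_calcium silicate = ln(0.0640/0.0337)/(2πk) = 0.6414/(2π·0.0610) = 1.673 m·K/W
  R'_conv,out = 1/(2πr h) = 1/(2π·0.0640·22.9) = 0.1086 m·K/W
ΣR = 0.004393 + 3.312×10^-5 + 1.673 + 0.1086 = 1.786 m·K/W
Q' = ΔT/ΣR = (214 °C − 32.6 °C)/1.786 = 102 W/m

Q' = 102 W/m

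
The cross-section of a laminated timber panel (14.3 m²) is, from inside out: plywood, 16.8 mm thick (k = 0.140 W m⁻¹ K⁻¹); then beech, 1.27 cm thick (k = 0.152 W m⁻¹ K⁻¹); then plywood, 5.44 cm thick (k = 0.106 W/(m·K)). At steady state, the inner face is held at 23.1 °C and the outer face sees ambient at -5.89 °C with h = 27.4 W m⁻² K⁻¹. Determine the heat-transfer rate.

Series thermal resistances, inner to outer:
  R_plywood = L/(kA) = 0.0168/(0.140·14.3) = 0.008392 K/W
  R_beech = L/(kA) = 0.0127/(0.152·14.3) = 0.005843 K/W
  R_plywood = L/(kA) = 0.0544/(0.106·14.3) = 0.03589 K/W
  R_conv,out = 1/(hA) = 1/(27.4·14.3) = 0.002552 K/W
ΣR = 0.008392 + 0.005843 + 0.03589 + 0.002552 = 0.05268 K/W
Q = ΔT/ΣR = (23.1 °C − -5.89 °C)/0.05268 = 550 W

Q = 550 W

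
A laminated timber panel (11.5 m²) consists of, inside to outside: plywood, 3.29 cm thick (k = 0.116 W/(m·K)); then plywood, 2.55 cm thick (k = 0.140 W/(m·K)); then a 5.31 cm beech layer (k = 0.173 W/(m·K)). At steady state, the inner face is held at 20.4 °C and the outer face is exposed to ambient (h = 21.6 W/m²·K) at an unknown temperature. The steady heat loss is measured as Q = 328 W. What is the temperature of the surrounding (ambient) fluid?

Series resistances:
  R_plywood = L/(kA) = 0.0329/(0.116·11.5) = 0.02466 K/W
  R_plywood = L/(kA) = 0.0255/(0.140·11.5) = 0.01584 K/W
  R_beech = L/(kA) = 0.0531/(0.173·11.5) = 0.02669 K/W
  R_conv,out = 1/(hA) = 1/(21.6·11.5) = 0.004026 K/W
ΣR = 0.07122 K/W
ΔT = Q·ΣR = 328 × 0.07122 = 23.36 K
Heat flows outward, so T_out = T_in − ΔT = 20.4 − 23.36 = -2.96 °C

T_out = -2.96 °C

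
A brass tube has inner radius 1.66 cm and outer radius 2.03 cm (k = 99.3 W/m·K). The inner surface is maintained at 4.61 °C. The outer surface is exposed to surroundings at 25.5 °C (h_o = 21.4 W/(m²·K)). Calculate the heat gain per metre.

Resistance network (inner→outer):
  R'_brass = ln(0.0203/0.0166)/(2πk) = 0.2012/(2π·99.3) = 3.225×10^-4 m·K/W
  R'_conv,out = 1/(2πr h) = 1/(2π·0.0203·21.4) = 0.3664 m·K/W
ΣR = 3.225×10^-4 + 0.3664 = 0.3667 m·K/W
Q' = ΔT/ΣR = (4.61 °C − 25.5 °C)/0.3667 = -57.0 W/m
(Negative Q' ⇒ heat flows inward; heat gain = 57.0 W/m.)

Q' = 57.0 W/m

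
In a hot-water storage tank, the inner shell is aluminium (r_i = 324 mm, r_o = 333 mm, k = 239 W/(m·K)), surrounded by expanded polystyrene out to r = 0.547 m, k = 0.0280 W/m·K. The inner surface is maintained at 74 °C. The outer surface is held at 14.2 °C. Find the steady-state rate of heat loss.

Q = 17.9 W

Series thermal resistances, inner to outer:
  R_aluminium = (1/0.324 − 1/0.333)/(4πk) = 0.08342/(4π·239) = 2.777×10^-5 K/W
  R_expanded polystyrene = (1/0.333 − 1/0.547)/(4πk) = 1.175/(4π·0.0280) = 3.339 K/W
ΣR = 2.777×10^-5 + 3.339 = 3.339 K/W
Q = ΔT/ΣR = (74 °C − 14.2 °C)/3.339 = 17.9 W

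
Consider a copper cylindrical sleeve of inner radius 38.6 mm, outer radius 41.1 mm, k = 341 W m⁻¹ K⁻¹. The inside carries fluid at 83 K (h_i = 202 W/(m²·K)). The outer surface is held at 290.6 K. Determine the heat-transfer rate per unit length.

Treat each layer as a resistance in series:
  R'_conv,in = 1/(2πr h) = 1/(2π·0.0386·202) = 0.02041 m·K/W
  R'_copper = ln(0.0411/0.0386)/(2πk) = 0.06276/(2π·341) = 2.929×10^-5 m·K/W
ΣR = 0.02041 + 2.929×10^-5 = 0.02044 m·K/W
Q' = ΔT/ΣR = (83 K − 290.6 K)/0.02044 = -10200 W/m
(Negative Q' ⇒ heat flows inward; heat gain = 10200 W/m.)

Q' = 10.2 kW/m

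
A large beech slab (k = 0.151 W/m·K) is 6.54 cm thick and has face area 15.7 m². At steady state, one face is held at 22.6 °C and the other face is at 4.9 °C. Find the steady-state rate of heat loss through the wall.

Q = kA·ΔT/L = 0.151 × 15.7 × |22.6 °C − 4.9 °C| / 0.0654 = 642 W

Q = 642 W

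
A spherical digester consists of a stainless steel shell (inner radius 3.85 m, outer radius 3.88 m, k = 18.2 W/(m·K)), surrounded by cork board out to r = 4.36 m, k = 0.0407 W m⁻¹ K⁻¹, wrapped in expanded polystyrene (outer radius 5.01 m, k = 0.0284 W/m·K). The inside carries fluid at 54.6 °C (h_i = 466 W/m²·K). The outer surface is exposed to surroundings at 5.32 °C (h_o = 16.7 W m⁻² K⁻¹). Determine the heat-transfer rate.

Q = 354 W

Series thermal resistances, inner to outer:
  R_conv,in = 1/(4πr²h) = 1/(4π·3.85²·466) = 1.152×10^-5 K/W
  R_stainless steel = (1/3.85 − 1/3.88)/(4πk) = 0.002008/(4π·18.2) = 8.781×10^-6 K/W
  R_cork board = (1/3.88 − 1/4.36)/(4πk) = 0.02837/(4π·0.0407) = 0.05548 K/W
  R_expanded polystyrene = (1/4.36 − 1/5.01)/(4πk) = 0.02976/(4π·0.0284) = 0.08338 K/W
  R_conv,out = 1/(4πr²h) = 1/(4π·5.01²·16.7) = 1.898×10^-4 K/W
ΣR = 1.152×10^-5 + 8.781×10^-6 + 0.05548 + 0.08338 + 1.898×10^-4 = 0.1391 K/W
Q = ΔT/ΣR = (54.6 °C − 5.32 °C)/0.1391 = 354 W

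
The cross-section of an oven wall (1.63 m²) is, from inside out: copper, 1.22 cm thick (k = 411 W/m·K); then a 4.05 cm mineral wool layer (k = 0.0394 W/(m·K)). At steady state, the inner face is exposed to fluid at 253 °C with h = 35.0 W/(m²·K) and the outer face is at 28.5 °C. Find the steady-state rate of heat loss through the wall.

Q = 346 W

Series thermal resistances, inner to outer:
  R_conv,in = 1/(hA) = 1/(35.0·1.63) = 0.01753 K/W
  R_copper = L/(kA) = 0.0122/(411·1.63) = 1.821×10^-5 K/W
  R_mineral wool = L/(kA) = 0.0405/(0.0394·1.63) = 0.6306 K/W
ΣR = 0.01753 + 1.821×10^-5 + 0.6306 = 0.6481 K/W
Q = ΔT/ΣR = (253 °C − 28.5 °C)/0.6481 = 346 W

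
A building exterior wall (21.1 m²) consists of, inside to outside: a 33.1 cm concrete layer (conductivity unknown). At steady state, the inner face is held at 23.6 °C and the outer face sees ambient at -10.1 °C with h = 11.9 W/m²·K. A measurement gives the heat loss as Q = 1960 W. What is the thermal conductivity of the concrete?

ΣR = ΔT/Q = |23.6 − -10.1|/1960 = 0.01719 K/W
Known resistances:
  R_conv,out = 1/(hA) = 1/(11.9·21.1) = 0.003983 K/W
R_concrete = ΣR − ΣR_known = 0.01719 − 0.003983 = 0.01321 K/W
L/(kA) = 0.01321 ⇒ k = 0.331/(0.01321·21.1) = 1.19 W/m·K

k = 1.19 W/m·K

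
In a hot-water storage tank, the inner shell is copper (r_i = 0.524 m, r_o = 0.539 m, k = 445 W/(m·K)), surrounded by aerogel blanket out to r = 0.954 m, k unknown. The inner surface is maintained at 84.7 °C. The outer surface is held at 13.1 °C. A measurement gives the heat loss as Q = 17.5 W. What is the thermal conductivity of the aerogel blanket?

k = 0.0157 W/m·K

ΣR = ΔT/Q = |84.7 − 13.1|/17.5 = 4.091 K/W
Known resistances:
  R_copper = (1/0.524 − 1/0.539)/(4πk) = 0.05311/(4π·445) = 9.497×10^-6 K/W
R_aerogel blanket = ΣR − ΣR_known = 4.091 − 9.497×10^-6 = 4.091 K/W
(1/r₁−1/r₂)/(4πk) = 4.091 ⇒ k = 0.8071/(4π·4.091) = 0.0157 W/m·K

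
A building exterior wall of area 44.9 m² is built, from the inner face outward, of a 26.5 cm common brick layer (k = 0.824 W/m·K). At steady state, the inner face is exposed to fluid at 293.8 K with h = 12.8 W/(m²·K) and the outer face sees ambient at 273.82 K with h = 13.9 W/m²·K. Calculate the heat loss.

Series thermal resistances, inner to outer:
  R_conv,in = 1/(hA) = 1/(12.8·44.9) = 0.001740 K/W
  R_common brick = L/(kA) = 0.265/(0.824·44.9) = 0.007163 K/W
  R_conv,out = 1/(hA) = 1/(13.9·44.9) = 0.001602 K/W
ΣR = 0.001740 + 0.007163 + 0.001602 = 0.01051 K/W
Q = ΔT/ΣR = (293.8 K − 273.82 K)/0.01051 = 1900 W

Q = 1900 W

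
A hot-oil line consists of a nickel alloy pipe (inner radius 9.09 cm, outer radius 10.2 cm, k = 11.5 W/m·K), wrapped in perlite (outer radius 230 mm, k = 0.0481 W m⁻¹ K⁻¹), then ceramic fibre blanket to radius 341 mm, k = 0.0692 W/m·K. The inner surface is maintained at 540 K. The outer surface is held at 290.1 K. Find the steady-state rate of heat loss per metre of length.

Treat each layer as a resistance in series:
  R'_nickel alloy = ln(0.102/0.0909)/(2πk) = 0.1152/(2π·11.5) = 0.001594 m·K/W
  R'_perlite = ln(0.230/0.102)/(2πk) = 0.8131/(2π·0.0481) = 2.690 m·K/W
  R'_ceramic fibre blanket = ln(0.341/0.230)/(2πk) = 0.3938/(2π·0.0692) = 0.9057 m·K/W
ΣR = 0.001594 + 2.690 + 0.9057 = 3.597 m·K/W
Q' = ΔT/ΣR = (540 K − 290.1 K)/3.597 = 69.5 W/m

Q' = 69.5 W/m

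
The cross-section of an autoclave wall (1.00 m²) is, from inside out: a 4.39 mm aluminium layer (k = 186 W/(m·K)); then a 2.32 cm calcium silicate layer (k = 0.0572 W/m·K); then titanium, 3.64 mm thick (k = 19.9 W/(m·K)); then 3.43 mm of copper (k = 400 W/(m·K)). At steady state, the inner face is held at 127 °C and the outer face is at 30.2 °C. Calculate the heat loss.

Series thermal resistances, inner to outer:
  R_aluminium = L/(kA) = 0.00439/(186·1.00) = 2.360×10^-5 K/W
  R_calcium silicate = L/(kA) = 0.0232/(0.0572·1.00) = 0.4056 K/W
  R_titanium = L/(kA) = 0.00364/(19.9·1.00) = 1.829×10^-4 K/W
  R_copper = L/(kA) = 0.00343/(400·1.00) = 8.575×10^-6 K/W
ΣR = 2.360×10^-5 + 0.4056 + 1.829×10^-4 + 8.575×10^-6 = 0.4058 K/W
Q = ΔT/ΣR = (127 °C − 30.2 °C)/0.4058 = 239 W

Q = 239 W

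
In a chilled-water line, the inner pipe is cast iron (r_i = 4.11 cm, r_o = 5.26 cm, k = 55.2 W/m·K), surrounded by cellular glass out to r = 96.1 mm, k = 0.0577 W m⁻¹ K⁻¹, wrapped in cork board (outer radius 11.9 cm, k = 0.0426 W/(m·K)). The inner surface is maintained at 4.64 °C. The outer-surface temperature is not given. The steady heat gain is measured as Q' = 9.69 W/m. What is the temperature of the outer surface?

T_out = 28.5 °C

Series resistances:
  R'_cast iron = ln(0.0526/0.0411)/(2πk) = 0.2467/(2π·55.2) = 7.113×10^-4 m·K/W
  R'_cellular glass = ln(0.0961/0.0526)/(2πk) = 0.6027/(2π·0.0577) = 1.662 m·K/W
  R'_cork board = ln(0.119/0.0961)/(2πk) = 0.2137/(2π·0.0426) = 0.7985 m·K/W
ΣR = 2.462 m·K/W
ΔT = Q'·ΣR = 9.69 × 2.462 = 23.86 K
Heat flows inward, so T_out = T_in + ΔT = 4.64 + 23.86 = 28.5 °C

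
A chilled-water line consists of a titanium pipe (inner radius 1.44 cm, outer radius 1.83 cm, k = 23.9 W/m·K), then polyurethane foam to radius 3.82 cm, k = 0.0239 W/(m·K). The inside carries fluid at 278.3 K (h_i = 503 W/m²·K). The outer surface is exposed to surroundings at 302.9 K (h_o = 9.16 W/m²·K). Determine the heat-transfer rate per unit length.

Series thermal resistances, inner to outer:
  R'_conv,in = 1/(2πr h) = 1/(2π·0.0144·503) = 0.02197 m·K/W
  R'_titanium = ln(0.0183/0.0144)/(2πk) = 0.2397/(2π·23.9) = 0.001596 m·K/W
  R'_polyurethane foam = ln(0.0382/0.0183)/(2πk) = 0.7359/(2π·0.0239) = 4.901 m·K/W
  R'_conv,out = 1/(2πr h) = 1/(2π·0.0382·9.16) = 0.4548 m·K/W
ΣR = 0.02197 + 0.001596 + 4.901 + 0.4548 = 5.379 m·K/W
Q' = ΔT/ΣR = (278.3 K − 302.9 K)/5.379 = -4.57 W/m
(Negative Q' ⇒ heat flows inward; heat gain = 4.57 W/m.)

Q' = 4.57 W/m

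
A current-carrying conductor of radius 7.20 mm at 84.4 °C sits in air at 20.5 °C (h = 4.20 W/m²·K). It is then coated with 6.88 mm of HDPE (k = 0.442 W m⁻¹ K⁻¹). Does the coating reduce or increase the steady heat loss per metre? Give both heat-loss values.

increases: 12.1 → 21.8 W/m

Critical radius for a cylinder: r_cr = k/h = 0.105 m = 10.5 cm.
Outer radius after coating: r₂ = 0.00720 + 0.00688 = 0.01408 m.
Since r₁ < r_cr and r₂ ≤ r_cr, the coating moves toward the maximum at r_cr — heat loss rises.
Bare: R = 1/(2πr₁h) = 5.263 m·K/W; Q = 63.9/5.263 = 12.1 W/m.
Coated: R = R_cond + R_conv = 2.933 m·K/W; Q = 63.9/2.933 = 21.8 W/m.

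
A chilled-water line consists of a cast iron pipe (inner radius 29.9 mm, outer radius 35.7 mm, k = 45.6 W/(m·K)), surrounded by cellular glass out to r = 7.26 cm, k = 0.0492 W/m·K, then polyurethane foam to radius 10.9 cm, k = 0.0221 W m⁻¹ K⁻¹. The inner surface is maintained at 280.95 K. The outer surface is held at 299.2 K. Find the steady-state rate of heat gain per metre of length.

Q' = 3.49 W/m

Treat each layer as a resistance in series:
  R'_cast iron = ln(0.0357/0.0299)/(2πk) = 0.1773/(2π·45.6) = 6.188×10^-4 m·K/W
  R'_cellular glass = ln(0.0726/0.0357)/(2πk) = 0.7098/(2π·0.0492) = 2.296 m·K/W
  R'_polyurethane foam = ln(0.109/0.0726)/(2πk) = 0.4064/(2π·0.0221) = 2.927 m·K/W
ΣR = 6.188×10^-4 + 2.296 + 2.927 = 5.224 m·K/W
Q' = ΔT/ΣR = (280.95 K − 299.2 K)/5.224 = -3.49 W/m
(Negative Q' ⇒ heat flows inward; heat gain = 3.49 W/m.)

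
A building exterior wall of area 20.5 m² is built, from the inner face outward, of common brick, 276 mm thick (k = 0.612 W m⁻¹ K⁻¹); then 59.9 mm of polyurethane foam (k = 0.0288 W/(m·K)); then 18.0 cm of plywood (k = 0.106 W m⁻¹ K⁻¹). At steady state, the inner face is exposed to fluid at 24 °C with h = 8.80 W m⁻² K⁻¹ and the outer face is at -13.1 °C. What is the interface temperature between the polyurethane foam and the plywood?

Resistance network (inner→outer):
  R_conv,in = 1/(hA) = 1/(8.80·20.5) = 0.005543 K/W
  R_common brick = L/(kA) = 0.276/(0.612·20.5) = 0.02200 K/W
  R_polyurethane foam = L/(kA) = 0.0599/(0.0288·20.5) = 0.1015 K/W
  R_plywood = L/(kA) = 0.180/(0.106·20.5) = 0.08283 K/W
ΣR = 0.005543 + 0.02200 + 0.1015 + 0.08283 = 0.2119 K/W
Q = ΔT/ΣR = (24 °C − -13.1 °C)/0.2119 = 175.1 W
From the inner boundary to the polyurethane foam/plywood interface, ΣR_partial = 0.1290 K/W.
T_interface = T_in − Q·ΣR_partial = 24 °C − (175.1)(0.1290) = 1.41 °C

T = 1.41 °C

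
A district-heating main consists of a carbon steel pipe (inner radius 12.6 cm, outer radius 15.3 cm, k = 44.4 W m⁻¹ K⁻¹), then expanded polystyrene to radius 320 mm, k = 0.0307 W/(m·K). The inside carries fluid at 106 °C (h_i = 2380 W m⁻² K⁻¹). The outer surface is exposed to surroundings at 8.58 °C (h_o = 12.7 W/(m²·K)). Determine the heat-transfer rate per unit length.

Series thermal resistances, inner to outer:
  R'_conv,in = 1/(2πr h) = 1/(2π·0.126·2380) = 5.307×10^-4 m·K/W
  R'_carbon steel = ln(0.153/0.126)/(2πk) = 0.1942/(2π·44.4) = 6.960×10^-4 m·K/W
  R'_expanded polystyrene = ln(0.320/0.153)/(2πk) = 0.7379/(2π·0.0307) = 3.825 m·K/W
  R'_conv,out = 1/(2πr h) = 1/(2π·0.320·12.7) = 0.03916 m·K/W
ΣR = 5.307×10^-4 + 6.960×10^-4 + 3.825 + 0.03916 = 3.865 m·K/W
Q' = ΔT/ΣR = (106 °C − 8.58 °C)/3.865 = 25.2 W/m

Q' = 25.2 W/m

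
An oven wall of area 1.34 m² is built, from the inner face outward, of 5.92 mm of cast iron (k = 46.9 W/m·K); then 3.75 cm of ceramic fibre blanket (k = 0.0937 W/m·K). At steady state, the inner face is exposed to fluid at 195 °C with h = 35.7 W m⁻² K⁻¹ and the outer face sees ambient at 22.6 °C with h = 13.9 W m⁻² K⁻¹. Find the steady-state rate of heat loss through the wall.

Resistance network (inner→outer):
  R_conv,in = 1/(hA) = 1/(35.7·1.34) = 0.02090 K/W
  R_cast iron = L/(kA) = 0.00592/(46.9·1.34) = 9.420×10^-5 K/W
  R_ceramic fibre blanket = L/(kA) = 0.0375/(0.0937·1.34) = 0.2987 K/W
  R_conv,out = 1/(hA) = 1/(13.9·1.34) = 0.05369 K/W
ΣR = 0.02090 + 9.420×10^-5 + 0.2987 + 0.05369 = 0.3734 K/W
Q = ΔT/ΣR = (195 °C − 22.6 °C)/0.3734 = 462 W

Q = 462 W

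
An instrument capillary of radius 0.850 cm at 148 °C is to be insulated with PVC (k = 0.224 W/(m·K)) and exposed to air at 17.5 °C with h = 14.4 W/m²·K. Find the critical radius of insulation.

For a cylinder, r_cr = k_ins/h = 0.224/14.4 = 0.0156 m = 1.56 cm

r_cr = 1.56 cm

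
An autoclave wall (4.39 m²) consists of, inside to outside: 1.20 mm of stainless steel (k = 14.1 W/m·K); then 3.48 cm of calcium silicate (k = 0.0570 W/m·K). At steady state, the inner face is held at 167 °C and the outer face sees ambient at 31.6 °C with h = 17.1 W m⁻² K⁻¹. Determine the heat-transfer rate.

Resistance network (inner→outer):
  R_stainless steel = L/(kA) = 0.00120/(14.1·4.39) = 1.939×10^-5 K/W
  R_calcium silicate = L/(kA) = 0.0348/(0.0570·4.39) = 0.1391 K/W
  R_conv,out = 1/(hA) = 1/(17.1·4.39) = 0.01332 K/W
ΣR = 1.939×10^-5 + 0.1391 + 0.01332 = 0.1524 K/W
Q = ΔT/ΣR = (167 °C − 31.6 °C)/0.1524 = 888 W

Q = 888 W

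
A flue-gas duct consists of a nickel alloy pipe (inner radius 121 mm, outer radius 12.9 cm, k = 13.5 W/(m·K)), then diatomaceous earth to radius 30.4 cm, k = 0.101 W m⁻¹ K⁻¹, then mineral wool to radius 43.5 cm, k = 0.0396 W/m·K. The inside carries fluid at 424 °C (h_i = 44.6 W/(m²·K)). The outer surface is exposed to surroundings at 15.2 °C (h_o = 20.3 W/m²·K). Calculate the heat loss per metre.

Q' = 144 W/m

Resistance network (inner→outer):
  R'_conv,in = 1/(2πr h) = 1/(2π·0.121·44.6) = 0.02949 m·K/W
  R'_nickel alloy = ln(0.129/0.121)/(2πk) = 0.06402/(2π·13.5) = 7.548×10^-4 m·K/W
  R'_diatomaceous earth = ln(0.304/0.129)/(2πk) = 0.8572/(2π·0.101) = 1.351 m·K/W
  R'_mineral wool = ln(0.435/0.304)/(2πk) = 0.3583/(2π·0.0396) = 1.440 m·K/W
  R'_conv,out = 1/(2πr h) = 1/(2π·0.435·20.3) = 0.01802 m·K/W
ΣR = 0.02949 + 7.548×10^-4 + 1.351 + 1.440 + 0.01802 = 2.839 m·K/W
Q' = ΔT/ΣR = (424 °C − 15.2 °C)/2.839 = 144 W/m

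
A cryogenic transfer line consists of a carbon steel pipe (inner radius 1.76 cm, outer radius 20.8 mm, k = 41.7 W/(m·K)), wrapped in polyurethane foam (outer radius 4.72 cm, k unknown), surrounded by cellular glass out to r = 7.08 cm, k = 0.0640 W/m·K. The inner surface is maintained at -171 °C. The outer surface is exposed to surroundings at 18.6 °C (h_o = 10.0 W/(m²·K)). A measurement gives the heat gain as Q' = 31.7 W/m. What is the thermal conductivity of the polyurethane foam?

k = 0.0275 W/m·K

ΣR = ΔT/Q' = |-171 − 18.6|/31.7 = 5.981 m·K/W
Known resistances:
  R'_carbon steel = ln(0.0208/0.0176)/(2πk) = 0.1671/(2π·41.7) = 6.376×10^-4 m·K/W
  R'_cellular glass = ln(0.0708/0.0472)/(2πk) = 0.4055/(2π·0.0640) = 1.008 m·K/W
  R'_conv,out = 1/(2πr h) = 1/(2π·0.0708·10.0) = 0.2248 m·K/W
R_polyurethane foam = ΣR − ΣR_known = 5.981 − 1.233 = 4.748 m·K/W
ln(r₂/r₁)/(2πk) = 4.748 ⇒ k = 0.8194/(2π·4.748) = 0.0275 W/m·K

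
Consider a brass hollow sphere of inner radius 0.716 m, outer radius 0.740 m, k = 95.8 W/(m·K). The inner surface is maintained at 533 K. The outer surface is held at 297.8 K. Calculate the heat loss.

Q = 4πk·ΔT/(1/r₁ − 1/r₂) = 4π × 95.8 × 235.2 / (1/0.716 − 1/0.740) = 6.25×10^6 W

Q = 6250 kW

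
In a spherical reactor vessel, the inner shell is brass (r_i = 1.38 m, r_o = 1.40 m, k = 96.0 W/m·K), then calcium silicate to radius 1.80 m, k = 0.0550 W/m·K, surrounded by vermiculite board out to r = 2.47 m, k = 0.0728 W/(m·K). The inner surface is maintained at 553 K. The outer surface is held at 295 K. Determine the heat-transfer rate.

Q = 654 W

Series thermal resistances, inner to outer:
  R_brass = (1/1.38 − 1/1.40)/(4πk) = 0.01035/(4π·96.0) = 8.581×10^-6 K/W
  R_calcium silicate = (1/1.40 − 1/1.80)/(4πk) = 0.1587/(4π·0.0550) = 0.2297 K/W
  R_vermiculite board = (1/1.80 − 1/2.47)/(4πk) = 0.1507/(4π·0.0728) = 0.1647 K/W
ΣR = 8.581×10^-6 + 0.2297 + 0.1647 = 0.3944 K/W
Q = ΔT/ΣR = (553 K − 295 K)/0.3944 = 654 W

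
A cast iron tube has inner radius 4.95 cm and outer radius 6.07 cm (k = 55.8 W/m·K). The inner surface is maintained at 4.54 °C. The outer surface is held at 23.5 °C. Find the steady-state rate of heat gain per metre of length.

Q' = 2πk·ΔT/ln(r₂/r₁) = 2π × 55.8 × 18.96 / ln(0.0607/0.0495) = 32600 W/m

Q' = 32600 W/m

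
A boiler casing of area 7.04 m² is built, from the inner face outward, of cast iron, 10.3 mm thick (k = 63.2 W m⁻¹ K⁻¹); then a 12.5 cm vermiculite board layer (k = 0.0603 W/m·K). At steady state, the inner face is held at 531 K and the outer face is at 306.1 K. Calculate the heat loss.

Q = 764 W

Resistance network (inner→outer):
  R_cast iron = L/(kA) = 0.0103/(63.2·7.04) = 2.315×10^-5 K/W
  R_vermiculite board = L/(kA) = 0.125/(0.0603·7.04) = 0.2945 K/W
ΣR = 2.315×10^-5 + 0.2945 = 0.2945 K/W
Q = ΔT/ΣR = (531 K − 306.1 K)/0.2945 = 764 W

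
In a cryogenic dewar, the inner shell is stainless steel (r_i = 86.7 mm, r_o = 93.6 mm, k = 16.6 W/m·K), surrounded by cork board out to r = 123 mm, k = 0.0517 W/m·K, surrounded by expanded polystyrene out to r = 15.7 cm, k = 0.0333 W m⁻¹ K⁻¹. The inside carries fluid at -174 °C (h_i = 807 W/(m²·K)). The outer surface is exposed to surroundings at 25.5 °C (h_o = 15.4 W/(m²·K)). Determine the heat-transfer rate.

Treat each layer as a resistance in series:
  R_conv,in = 1/(4πr²h) = 1/(4π·0.0867²·807) = 0.01312 K/W
  R_stainless steel = (1/0.0867 − 1/0.0936)/(4πk) = 0.8503/(4π·16.6) = 0.004076 K/W
  R_cork board = (1/0.0936 − 1/0.123)/(4πk) = 2.554/(4π·0.0517) = 3.931 K/W
  R_expanded polystyrene = (1/0.123 − 1/0.157)/(4πk) = 1.761/(4π·0.0333) = 4.207 K/W
  R_conv,out = 1/(4πr²h) = 1/(4π·0.157²·15.4) = 0.2096 K/W
ΣR = 0.01312 + 0.004076 + 3.931 + 4.207 + 0.2096 = 8.365 K/W
Q = ΔT/ΣR = (-174 °C − 25.5 °C)/8.365 = -23.8 W
(Negative Q ⇒ heat flows inward; heat gain = 23.8 W.)

Q = 23.8 W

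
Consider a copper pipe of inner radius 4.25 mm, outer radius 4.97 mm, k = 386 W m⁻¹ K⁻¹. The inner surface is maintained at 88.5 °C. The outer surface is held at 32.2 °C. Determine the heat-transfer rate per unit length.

Q' = 2πk·ΔT/ln(r₂/r₁) = 2π × 386 × 56.3 / ln(0.00497/0.00425) = 8.72×10^5 W/m

Q' = 872 kW/m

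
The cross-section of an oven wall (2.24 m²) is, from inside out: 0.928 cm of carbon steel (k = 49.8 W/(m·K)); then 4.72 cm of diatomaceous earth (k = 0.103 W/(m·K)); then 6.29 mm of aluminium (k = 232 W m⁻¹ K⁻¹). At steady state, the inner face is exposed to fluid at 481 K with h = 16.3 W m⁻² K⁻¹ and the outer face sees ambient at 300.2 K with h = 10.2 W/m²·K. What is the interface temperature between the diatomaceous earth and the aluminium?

T = 328.9 K

Treat each layer as a resistance in series:
  R_conv,in = 1/(hA) = 1/(16.3·2.24) = 0.02739 K/W
  R_carbon steel = L/(kA) = 0.00928/(49.8·2.24) = 8.319×10^-5 K/W
  R_diatomaceous earth = L/(kA) = 0.0472/(0.103·2.24) = 0.2046 K/W
  R_aluminium = L/(kA) = 0.00629/(232·2.24) = 1.210×10^-5 K/W
  R_conv,out = 1/(hA) = 1/(10.2·2.24) = 0.04377 K/W
ΣR = 0.02739 + 8.319×10^-5 + 0.2046 + 1.210×10^-5 + 0.04377 = 0.2759 K/W
Q = ΔT/ΣR = (481 K − 300.2 K)/0.2759 = 655.3 W
From the inner boundary to the diatomaceous earth/aluminium interface, ΣR_partial = 0.2321 K/W.
T_interface = T_in − Q·ΣR_partial = 481 K − (655.3)(0.2321) = 328.9 K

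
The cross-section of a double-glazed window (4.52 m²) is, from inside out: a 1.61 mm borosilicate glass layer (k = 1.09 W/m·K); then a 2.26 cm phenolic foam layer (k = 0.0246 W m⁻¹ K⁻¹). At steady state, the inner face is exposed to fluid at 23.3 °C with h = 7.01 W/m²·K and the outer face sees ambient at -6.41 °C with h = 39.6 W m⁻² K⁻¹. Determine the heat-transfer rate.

Q = 123 W

Treat each layer as a resistance in series:
  R_conv,in = 1/(hA) = 1/(7.01·4.52) = 0.03156 K/W
  R_borosilicate glass = L/(kA) = 0.00161/(1.09·4.52) = 3.268×10^-4 K/W
  R_phenolic foam = L/(kA) = 0.0226/(0.0246·4.52) = 0.2033 K/W
  R_conv,out = 1/(hA) = 1/(39.6·4.52) = 0.005587 K/W
ΣR = 0.03156 + 3.268×10^-4 + 0.2033 + 0.005587 = 0.2408 K/W
Q = ΔT/ΣR = (23.3 °C − -6.41 °C)/0.2408 = 123 W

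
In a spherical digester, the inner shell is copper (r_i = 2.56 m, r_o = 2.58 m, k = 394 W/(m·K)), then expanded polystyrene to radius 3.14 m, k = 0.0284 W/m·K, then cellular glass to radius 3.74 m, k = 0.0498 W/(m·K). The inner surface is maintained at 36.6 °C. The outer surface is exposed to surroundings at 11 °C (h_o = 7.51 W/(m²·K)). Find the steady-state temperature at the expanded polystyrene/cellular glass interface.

Treat each layer as a resistance in series:
  R_copper = (1/2.56 − 1/2.58)/(4πk) = 0.003028/(4π·394) = 6.116×10^-7 K/W
  R_expanded polystyrene = (1/2.58 − 1/3.14)/(4πk) = 0.06913/(4π·0.0284) = 0.1937 K/W
  R_cellular glass = (1/3.14 − 1/3.74)/(4πk) = 0.05109/(4π·0.0498) = 0.08164 K/W
  R_conv,out = 1/(4πr²h) = 1/(4π·3.74²·7.51) = 7.575×10^-4 K/W
ΣR = 6.116×10^-7 + 0.1937 + 0.08164 + 7.575×10^-4 = 0.2761 K/W
Q = ΔT/ΣR = (36.6 °C − 11 °C)/0.2761 = 92.72 W
From the inner boundary to the expanded polystyrene/cellular glass interface, ΣR_partial = 0.1937 K/W.
T_interface = T_in − Q·ΣR_partial = 36.6 °C − (92.72)(0.1937) = 18.6 °C

T = 18.6 °C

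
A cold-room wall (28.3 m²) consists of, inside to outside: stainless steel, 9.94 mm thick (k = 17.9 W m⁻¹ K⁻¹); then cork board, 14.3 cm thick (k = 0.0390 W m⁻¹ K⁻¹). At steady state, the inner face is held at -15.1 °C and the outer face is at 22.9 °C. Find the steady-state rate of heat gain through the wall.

Treat each layer as a resistance in series:
  R_stainless steel = L/(kA) = 0.00994/(17.9·28.3) = 1.962×10^-5 K/W
  R_cork board = L/(kA) = 0.143/(0.0390·28.3) = 0.1296 K/W
ΣR = 1.962×10^-5 + 0.1296 = 0.1296 K/W
Q = ΔT/ΣR = (-15.1 °C − 22.9 °C)/0.1296 = -293 W
(Negative Q ⇒ heat flows inward; heat gain = 293 W.)

Q = 293 W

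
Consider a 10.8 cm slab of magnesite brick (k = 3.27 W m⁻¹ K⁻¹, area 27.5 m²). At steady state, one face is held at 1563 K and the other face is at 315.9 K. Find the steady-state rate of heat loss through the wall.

Q = 1.04×10^6 W

Q = kA·ΔT/L = 3.27 × 27.5 × |1563 K − 315.9 K| / 0.108 = 1.04×10^6 W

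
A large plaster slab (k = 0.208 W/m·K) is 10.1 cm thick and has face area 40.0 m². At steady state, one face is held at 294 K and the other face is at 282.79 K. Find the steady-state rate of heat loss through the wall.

Q = kA·ΔT/L = 0.208 × 40.0 × |294 K − 282.79 K| / 0.101 = 923 W

Q = 923 W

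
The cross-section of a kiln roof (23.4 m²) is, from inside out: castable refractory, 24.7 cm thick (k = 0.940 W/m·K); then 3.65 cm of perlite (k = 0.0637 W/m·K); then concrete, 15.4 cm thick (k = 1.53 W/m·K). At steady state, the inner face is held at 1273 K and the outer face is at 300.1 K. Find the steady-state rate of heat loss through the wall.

Q = 24.3 kW

Treat each layer as a resistance in series:
  R_castable refractory = L/(kA) = 0.247/(0.940·23.4) = 0.01123 K/W
  R_perlite = L/(kA) = 0.0365/(0.0637·23.4) = 0.02449 K/W
  R_concrete = L/(kA) = 0.154/(1.53·23.4) = 0.004301 K/W
ΣR = 0.01123 + 0.02449 + 0.004301 = 0.04002 K/W
Q = ΔT/ΣR = (1273 K − 300.1 K)/0.04002 = 24300 W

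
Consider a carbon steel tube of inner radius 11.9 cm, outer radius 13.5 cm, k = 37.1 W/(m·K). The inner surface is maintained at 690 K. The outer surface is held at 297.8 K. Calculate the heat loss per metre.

Q' = 2πk·ΔT/ln(r₂/r₁) = 2π × 37.1 × 392.2 / ln(0.135/0.119) = 7.25×10^5 W/m

Q' = 725 kW/m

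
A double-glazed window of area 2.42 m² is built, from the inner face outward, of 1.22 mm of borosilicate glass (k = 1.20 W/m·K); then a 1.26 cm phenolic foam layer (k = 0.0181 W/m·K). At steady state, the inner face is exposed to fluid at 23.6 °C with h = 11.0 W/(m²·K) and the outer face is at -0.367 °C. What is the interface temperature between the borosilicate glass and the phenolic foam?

Treat each layer as a resistance in series:
  R_conv,in = 1/(hA) = 1/(11.0·2.42) = 0.03757 K/W
  R_borosilicate glass = L/(kA) = 0.00122/(1.20·2.42) = 4.201×10^-4 K/W
  R_phenolic foam = L/(kA) = 0.0126/(0.0181·2.42) = 0.2877 K/W
ΣR = 0.03757 + 4.201×10^-4 + 0.2877 = 0.3257 K/W
Q = ΔT/ΣR = (23.6 °C − -0.367 °C)/0.3257 = 73.59 W
From the inner boundary to the borosilicate glass/phenolic foam interface, ΣR_partial = 0.03799 K/W.
T_interface = T_in − Q·ΣR_partial = 23.6 °C − (73.59)(0.03799) = 20.8 °C

T = 20.8 °C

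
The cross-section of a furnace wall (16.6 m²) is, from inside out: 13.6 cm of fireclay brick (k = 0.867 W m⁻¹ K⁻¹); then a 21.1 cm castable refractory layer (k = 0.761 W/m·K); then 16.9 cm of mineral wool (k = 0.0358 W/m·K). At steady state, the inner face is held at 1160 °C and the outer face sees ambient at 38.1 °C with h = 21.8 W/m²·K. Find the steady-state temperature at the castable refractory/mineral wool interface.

Treat each layer as a resistance in series:
  R_fireclay brick = L/(kA) = 0.136/(0.867·16.6) = 0.009450 K/W
  R_castable refractory = L/(kA) = 0.211/(0.761·16.6) = 0.01670 K/W
  R_mineral wool = L/(kA) = 0.169/(0.0358·16.6) = 0.2844 K/W
  R_conv,out = 1/(hA) = 1/(21.8·16.6) = 0.002763 K/W
ΣR = 0.009450 + 0.01670 + 0.2844 + 0.002763 = 0.3133 K/W
Q = ΔT/ΣR = (1160 °C − 38.1 °C)/0.3133 = 3581 W
From the inner boundary to the castable refractory/mineral wool interface, ΣR_partial = 0.02615 K/W.
T_interface = T_in − Q·ΣR_partial = 1160 °C − (3581)(0.02615) = 1066 °C

T = 1066 °C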